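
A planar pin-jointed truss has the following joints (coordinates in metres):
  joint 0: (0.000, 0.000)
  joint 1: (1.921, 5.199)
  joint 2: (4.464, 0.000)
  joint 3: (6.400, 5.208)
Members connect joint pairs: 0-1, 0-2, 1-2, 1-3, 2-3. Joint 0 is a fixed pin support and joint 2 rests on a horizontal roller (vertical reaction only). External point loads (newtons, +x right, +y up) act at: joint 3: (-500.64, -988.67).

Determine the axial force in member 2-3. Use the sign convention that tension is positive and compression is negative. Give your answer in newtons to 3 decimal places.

-1054.486

N=4 nodes, M=5 members, R=3 reactions → 2N=8, M+R=8
member 0 (0-1): L=5.5425, (cx,cy)=(0.3466,0.9380)
member 1 (0-2): L=4.4640, (cx,cy)=(1.0000,0.0000)
member 2 (1-2): L=5.7876, (cx,cy)=(0.4394,-0.8983)
member 3 (1-3): L=4.4790, (cx,cy)=(1.0000,0.0020)
member 4 (2-3): L=5.5562, (cx,cy)=(0.3484,0.9373)
solve A·x = −loads:
  F[0-1] = -165.5643 N (compression)
  F[0-2] = -443.2568 N (compression)
  F[1-2] = +172.5867 N (tension)
  F[1-3] = -133.2158 N (compression)
  F[2-3] = -1054.4856 N (compression)
  Rx@0 = +500.6400 N
  Ry@0 = +155.3020 N
  Ry@2 = +833.3680 N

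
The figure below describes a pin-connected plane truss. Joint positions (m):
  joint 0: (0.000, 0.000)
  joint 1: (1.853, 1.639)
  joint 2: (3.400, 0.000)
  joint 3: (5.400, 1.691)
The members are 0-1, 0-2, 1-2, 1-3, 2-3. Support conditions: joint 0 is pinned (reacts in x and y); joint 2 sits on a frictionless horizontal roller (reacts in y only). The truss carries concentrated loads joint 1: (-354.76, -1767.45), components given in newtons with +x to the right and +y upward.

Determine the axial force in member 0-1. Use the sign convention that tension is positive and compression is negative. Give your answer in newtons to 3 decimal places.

N=4 nodes, M=5 members, R=3 reactions → 2N=8, M+R=8
member 0 (0-1): L=2.4738, (cx,cy)=(0.7490,0.6625)
member 1 (0-2): L=3.4000, (cx,cy)=(1.0000,0.0000)
member 2 (1-2): L=2.2538, (cx,cy)=(0.6864,-0.7272)
member 3 (1-3): L=3.5474, (cx,cy)=(0.9999,0.0147)
member 4 (2-3): L=2.6191, (cx,cy)=(0.7636,0.6457)
solve A·x = −loads:
  F[0-1] = -1471.9402 N (compression)
  F[0-2] = +747.7749 N (tension)
  F[1-2] = -1089.4125 N (compression)
  F[1-3] = -0.0000 N (compression)
  F[2-3] = +0.0000 N (tension)
  Rx@0 = +354.7600 N
  Ry@0 = +975.2049 N
  Ry@2 = +792.2451 N

-1471.940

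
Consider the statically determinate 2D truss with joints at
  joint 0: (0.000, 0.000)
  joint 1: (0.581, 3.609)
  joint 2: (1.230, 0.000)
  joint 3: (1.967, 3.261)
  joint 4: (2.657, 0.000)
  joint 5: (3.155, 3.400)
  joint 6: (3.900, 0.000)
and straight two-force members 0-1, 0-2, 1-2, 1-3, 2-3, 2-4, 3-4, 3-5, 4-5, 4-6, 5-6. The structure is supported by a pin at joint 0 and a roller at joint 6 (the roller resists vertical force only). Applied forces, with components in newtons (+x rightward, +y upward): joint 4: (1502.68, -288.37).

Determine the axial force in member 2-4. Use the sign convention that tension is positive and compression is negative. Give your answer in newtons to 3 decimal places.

1558.118

N=7 nodes, M=11 members, R=3 reactions → 2N=14, M+R=14
member 0 (0-1): L=3.6555, (cx,cy)=(0.1589,0.9873)
member 1 (0-2): L=1.2300, (cx,cy)=(1.0000,0.0000)
member 2 (1-2): L=3.6669, (cx,cy)=(0.1770,-0.9842)
member 3 (1-3): L=1.4290, (cx,cy)=(0.9699,-0.2435)
member 4 (2-3): L=3.3432, (cx,cy)=(0.2204,0.9754)
member 5 (2-4): L=1.4270, (cx,cy)=(1.0000,0.0000)
member 6 (3-4): L=3.3332, (cx,cy)=(0.2070,-0.9783)
member 7 (3-5): L=1.1961, (cx,cy)=(0.9932,0.1162)
member 8 (4-5): L=3.4363, (cx,cy)=(0.1449,0.9894)
member 9 (4-6): L=1.2430, (cx,cy)=(1.0000,0.0000)
member 10 (5-6): L=3.4807, (cx,cy)=(0.2140,-0.9768)
solve A·x = −loads:
  F[0-1] = -93.0921 N (compression)
  F[0-2] = +1517.4761 N (tension)
  F[1-2] = +101.7518 N (tension)
  F[1-3] = -33.8233 N (compression)
  F[2-3] = -102.6712 N (compression)
  F[2-4] = +1558.1183 N (tension)
  F[3-4] = +85.2041 N (tension)
  F[3-5] = -73.5748 N (compression)
  F[4-5] = +207.1989 N (tension)
  F[4-6] = +43.0481 N (tension)
  F[5-6] = -201.1223 N (compression)
  Rx@0 = -1502.6800 N
  Ry@0 = +91.9087 N
  Ry@6 = +196.4613 N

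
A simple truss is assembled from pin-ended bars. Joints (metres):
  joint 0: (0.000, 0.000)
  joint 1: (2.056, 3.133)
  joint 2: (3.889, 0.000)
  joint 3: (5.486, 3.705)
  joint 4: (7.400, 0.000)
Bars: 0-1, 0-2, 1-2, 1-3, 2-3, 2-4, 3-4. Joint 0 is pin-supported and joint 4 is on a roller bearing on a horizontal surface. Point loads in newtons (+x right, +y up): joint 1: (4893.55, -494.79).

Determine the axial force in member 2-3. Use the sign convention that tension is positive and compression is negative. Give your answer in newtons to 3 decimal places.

2815.431

N=5 nodes, M=7 members, R=3 reactions → 2N=10, M+R=10
member 0 (0-1): L=3.7474, (cx,cy)=(0.5487,0.8361)
member 1 (0-2): L=3.8890, (cx,cy)=(1.0000,0.0000)
member 2 (1-2): L=3.6298, (cx,cy)=(0.5050,-0.8631)
member 3 (1-3): L=3.4774, (cx,cy)=(0.9864,0.1645)
member 4 (2-3): L=4.0345, (cx,cy)=(0.3958,0.9183)
member 5 (2-4): L=3.5110, (cx,cy)=(1.0000,0.0000)
member 6 (3-4): L=4.1702, (cx,cy)=(0.4590,-0.8885)
solve A·x = −loads:
  F[0-1] = +2050.7160 N (tension)
  F[0-2] = +3768.4234 N (tension)
  F[1-2] = -2995.4674 N (compression)
  F[1-3] = -2286.9117 N (compression)
  F[2-3] = +2815.4312 N (tension)
  F[2-4] = +1141.3198 N (tension)
  F[3-4] = -2486.6833 N (compression)
  Rx@0 = -4893.5500 N
  Ry@0 = -1714.5046 N
  Ry@4 = +2209.2946 N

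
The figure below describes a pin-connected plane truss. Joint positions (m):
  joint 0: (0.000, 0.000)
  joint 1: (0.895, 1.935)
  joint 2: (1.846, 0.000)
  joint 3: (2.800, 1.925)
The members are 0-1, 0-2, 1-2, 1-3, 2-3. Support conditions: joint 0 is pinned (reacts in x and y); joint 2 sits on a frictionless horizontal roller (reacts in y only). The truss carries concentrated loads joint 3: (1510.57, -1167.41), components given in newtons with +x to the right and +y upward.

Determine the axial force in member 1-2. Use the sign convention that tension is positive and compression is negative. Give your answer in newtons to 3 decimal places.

N=4 nodes, M=5 members, R=3 reactions → 2N=8, M+R=8
member 0 (0-1): L=2.1320, (cx,cy)=(0.4198,0.9076)
member 1 (0-2): L=1.8460, (cx,cy)=(1.0000,0.0000)
member 2 (1-2): L=2.1561, (cx,cy)=(0.4411,-0.8975)
member 3 (1-3): L=1.9050, (cx,cy)=(1.0000,-0.0052)
member 4 (2-3): L=2.1484, (cx,cy)=(0.4440,0.8960)
solve A·x = −loads:
  F[0-1] = +2400.2716 N (tension)
  F[0-2] = +502.9320 N (tension)
  F[1-2] = -2439.6014 N (compression)
  F[1-3] = +2083.7282 N (tension)
  F[2-3] = -1290.6993 N (compression)
  Rx@0 = -1510.5700 N
  Ry@0 = -2178.5246 N
  Ry@2 = +3345.9346 N

-2439.601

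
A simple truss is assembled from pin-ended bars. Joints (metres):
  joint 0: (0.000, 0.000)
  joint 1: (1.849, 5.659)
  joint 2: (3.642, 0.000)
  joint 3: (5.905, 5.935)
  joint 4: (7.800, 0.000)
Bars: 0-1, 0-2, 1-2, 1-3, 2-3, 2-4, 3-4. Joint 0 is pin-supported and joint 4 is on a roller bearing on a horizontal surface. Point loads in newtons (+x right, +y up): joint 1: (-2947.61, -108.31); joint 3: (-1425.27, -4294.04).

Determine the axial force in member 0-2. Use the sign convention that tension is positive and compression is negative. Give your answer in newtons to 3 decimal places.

N=5 nodes, M=7 members, R=3 reactions → 2N=10, M+R=10
member 0 (0-1): L=5.9534, (cx,cy)=(0.3106,0.9505)
member 1 (0-2): L=3.6420, (cx,cy)=(1.0000,0.0000)
member 2 (1-2): L=5.9363, (cx,cy)=(0.3020,-0.9533)
member 3 (1-3): L=4.0654, (cx,cy)=(0.9977,0.0679)
member 4 (2-3): L=6.3518, (cx,cy)=(0.3563,0.9344)
member 5 (2-4): L=4.1580, (cx,cy)=(1.0000,0.0000)
member 6 (3-4): L=6.2302, (cx,cy)=(0.3042,-0.9526)
solve A·x = −loads:
  F[0-1] = -4575.1299 N (compression)
  F[0-2] = -2951.9437 N (compression)
  F[1-2] = +4461.1243 N (tension)
  F[1-3] = +179.6401 N (tension)
  F[2-3] = -4551.4281 N (compression)
  F[2-4] = +17.0727 N (tension)
  F[3-4] = -56.1298 N (compression)
  Rx@0 = +4372.8800 N
  Ry@0 = +4348.8796 N
  Ry@4 = +53.4704 N

-2951.944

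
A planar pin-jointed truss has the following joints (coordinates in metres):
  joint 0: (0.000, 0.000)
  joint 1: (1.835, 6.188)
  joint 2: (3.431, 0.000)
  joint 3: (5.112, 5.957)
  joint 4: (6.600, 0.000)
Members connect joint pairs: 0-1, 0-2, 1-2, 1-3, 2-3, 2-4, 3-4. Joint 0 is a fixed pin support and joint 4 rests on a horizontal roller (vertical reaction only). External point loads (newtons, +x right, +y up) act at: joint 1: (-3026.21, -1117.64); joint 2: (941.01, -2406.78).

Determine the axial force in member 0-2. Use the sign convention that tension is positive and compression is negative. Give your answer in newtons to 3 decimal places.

N=5 nodes, M=7 members, R=3 reactions → 2N=10, M+R=10
member 0 (0-1): L=6.4543, (cx,cy)=(0.2843,0.9587)
member 1 (0-2): L=3.4310, (cx,cy)=(1.0000,0.0000)
member 2 (1-2): L=6.3905, (cx,cy)=(0.2497,-0.9683)
member 3 (1-3): L=3.2851, (cx,cy)=(0.9975,-0.0703)
member 4 (2-3): L=6.1896, (cx,cy)=(0.2716,0.9624)
member 5 (2-4): L=3.1690, (cx,cy)=(1.0000,0.0000)
member 6 (3-4): L=6.1400, (cx,cy)=(0.2423,-0.9702)
solve A·x = −loads:
  F[0-1] = -5006.4172 N (compression)
  F[0-2] = -661.8525 N (compression)
  F[1-2] = +3754.2544 N (tension)
  F[1-3] = +666.9052 N (tension)
  F[2-3] = -1276.4844 N (compression)
  F[2-4] = -318.5830 N (compression)
  F[3-4] = +1314.5898 N (tension)
  Rx@0 = +2085.2000 N
  Ry@0 = +4799.8224 N
  Ry@4 = -1275.4024 N

-661.853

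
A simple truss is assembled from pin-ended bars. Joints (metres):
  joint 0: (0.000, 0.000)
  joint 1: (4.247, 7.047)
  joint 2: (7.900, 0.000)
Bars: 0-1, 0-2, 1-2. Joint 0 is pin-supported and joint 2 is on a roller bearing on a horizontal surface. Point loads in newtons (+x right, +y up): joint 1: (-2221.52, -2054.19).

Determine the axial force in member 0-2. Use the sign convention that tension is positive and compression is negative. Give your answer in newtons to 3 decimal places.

-454.787

N=3 nodes, M=3 members, R=3 reactions → 2N=6, M+R=6
member 0 (0-1): L=8.2278, (cx,cy)=(0.5162,0.8565)
member 1 (0-2): L=7.9000, (cx,cy)=(1.0000,0.0000)
member 2 (1-2): L=7.9375, (cx,cy)=(0.4602,-0.8878)
solve A·x = −loads:
  F[0-1] = -3422.7406 N (compression)
  F[0-2] = -454.7873 N (compression)
  F[1-2] = +988.2000 N (tension)
  Rx@0 = +2221.5200 N
  Ry@0 = +2931.5199 N
  Ry@2 = -877.3299 N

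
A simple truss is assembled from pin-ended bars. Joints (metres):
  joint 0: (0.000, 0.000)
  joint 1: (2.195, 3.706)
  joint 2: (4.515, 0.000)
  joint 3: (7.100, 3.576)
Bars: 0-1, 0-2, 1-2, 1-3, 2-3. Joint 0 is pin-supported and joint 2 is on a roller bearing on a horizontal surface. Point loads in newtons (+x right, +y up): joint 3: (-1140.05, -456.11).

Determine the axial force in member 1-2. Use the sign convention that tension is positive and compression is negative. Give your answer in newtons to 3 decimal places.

782.060

N=4 nodes, M=5 members, R=3 reactions → 2N=8, M+R=8
member 0 (0-1): L=4.3073, (cx,cy)=(0.5096,0.8604)
member 1 (0-2): L=4.5150, (cx,cy)=(1.0000,0.0000)
member 2 (1-2): L=4.3723, (cx,cy)=(0.5306,-0.8476)
member 3 (1-3): L=4.9067, (cx,cy)=(0.9996,-0.0265)
member 4 (2-3): L=4.4125, (cx,cy)=(0.5858,0.8104)
solve A·x = −loads:
  F[0-1] = -745.9370 N (compression)
  F[0-2] = -759.9167 N (compression)
  F[1-2] = +782.0597 N (tension)
  F[1-3] = -795.3856 N (compression)
  F[2-3] = -588.8038 N (compression)
  Rx@0 = +1140.0500 N
  Ry@0 = +641.8105 N
  Ry@2 = -185.7005 N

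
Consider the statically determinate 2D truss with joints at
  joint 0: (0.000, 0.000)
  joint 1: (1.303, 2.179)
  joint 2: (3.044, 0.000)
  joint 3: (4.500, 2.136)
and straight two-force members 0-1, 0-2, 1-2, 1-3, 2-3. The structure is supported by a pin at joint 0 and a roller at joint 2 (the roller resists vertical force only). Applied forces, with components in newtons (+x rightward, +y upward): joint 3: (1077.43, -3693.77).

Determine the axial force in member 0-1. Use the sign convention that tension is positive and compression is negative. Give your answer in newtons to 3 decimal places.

N=4 nodes, M=5 members, R=3 reactions → 2N=8, M+R=8
member 0 (0-1): L=2.5389, (cx,cy)=(0.5132,0.8583)
member 1 (0-2): L=3.0440, (cx,cy)=(1.0000,0.0000)
member 2 (1-2): L=2.7891, (cx,cy)=(0.6242,-0.7813)
member 3 (1-3): L=3.1973, (cx,cy)=(0.9999,-0.0134)
member 4 (2-3): L=2.5850, (cx,cy)=(0.5632,0.8263)
solve A·x = −loads:
  F[0-1] = +2939.4919 N (tension)
  F[0-2] = -431.1786 N (compression)
  F[1-2] = -3290.5530 N (compression)
  F[1-3] = +3562.9400 N (tension)
  F[2-3] = -4412.3008 N (compression)
  Rx@0 = -1077.4300 N
  Ry@0 = -2522.8382 N
  Ry@2 = +6216.6082 N

2939.492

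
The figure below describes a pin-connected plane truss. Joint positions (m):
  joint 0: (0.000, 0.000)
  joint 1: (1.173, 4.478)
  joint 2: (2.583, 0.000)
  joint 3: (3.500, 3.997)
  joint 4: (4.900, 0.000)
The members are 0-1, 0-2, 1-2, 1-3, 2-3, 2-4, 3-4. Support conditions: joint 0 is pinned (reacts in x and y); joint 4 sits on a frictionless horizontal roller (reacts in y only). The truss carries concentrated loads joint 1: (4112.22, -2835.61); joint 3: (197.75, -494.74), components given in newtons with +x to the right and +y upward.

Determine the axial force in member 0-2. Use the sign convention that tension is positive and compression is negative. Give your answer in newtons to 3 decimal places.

3885.296

N=5 nodes, M=7 members, R=3 reactions → 2N=10, M+R=10
member 0 (0-1): L=4.6291, (cx,cy)=(0.2534,0.9674)
member 1 (0-2): L=2.5830, (cx,cy)=(1.0000,0.0000)
member 2 (1-2): L=4.6947, (cx,cy)=(0.3003,-0.9538)
member 3 (1-3): L=2.3762, (cx,cy)=(0.9793,-0.2024)
member 4 (2-3): L=4.1008, (cx,cy)=(0.2236,0.9747)
member 5 (2-4): L=2.3170, (cx,cy)=(1.0000,0.0000)
member 6 (3-4): L=4.2351, (cx,cy)=(0.3306,-0.9438)
solve A·x = −loads:
  F[0-1] = +1675.9174 N (tension)
  F[0-2] = +3885.2960 N (tension)
  F[1-2] = -4143.0753 N (compression)
  F[1-3] = -2494.8803 N (compression)
  F[2-3] = +4054.4706 N (tension)
  F[2-4] = +1734.3499 N (tension)
  F[3-4] = -5246.5232 N (compression)
  Rx@0 = -4309.9700 N
  Ry@0 = -1621.2191 N
  Ry@4 = +4951.5691 N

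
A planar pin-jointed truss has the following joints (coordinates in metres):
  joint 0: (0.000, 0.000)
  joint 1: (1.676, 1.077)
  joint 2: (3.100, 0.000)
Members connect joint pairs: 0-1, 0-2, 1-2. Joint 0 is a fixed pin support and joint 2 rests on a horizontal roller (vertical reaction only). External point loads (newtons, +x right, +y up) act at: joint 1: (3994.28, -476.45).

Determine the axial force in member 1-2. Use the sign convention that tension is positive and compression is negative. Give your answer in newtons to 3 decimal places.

N=3 nodes, M=3 members, R=3 reactions → 2N=6, M+R=6
member 0 (0-1): L=1.9922, (cx,cy)=(0.8413,0.5406)
member 1 (0-2): L=3.1000, (cx,cy)=(1.0000,0.0000)
member 2 (1-2): L=1.7854, (cx,cy)=(0.7976,-0.6032)
solve A·x = −loads:
  F[0-1] = +2162.0773 N (tension)
  F[0-2] = +2175.3756 N (tension)
  F[1-2] = -2727.4910 N (compression)
  Rx@0 = -3994.2800 N
  Ry@0 = -1168.8306 N
  Ry@2 = +1645.2806 N

-2727.491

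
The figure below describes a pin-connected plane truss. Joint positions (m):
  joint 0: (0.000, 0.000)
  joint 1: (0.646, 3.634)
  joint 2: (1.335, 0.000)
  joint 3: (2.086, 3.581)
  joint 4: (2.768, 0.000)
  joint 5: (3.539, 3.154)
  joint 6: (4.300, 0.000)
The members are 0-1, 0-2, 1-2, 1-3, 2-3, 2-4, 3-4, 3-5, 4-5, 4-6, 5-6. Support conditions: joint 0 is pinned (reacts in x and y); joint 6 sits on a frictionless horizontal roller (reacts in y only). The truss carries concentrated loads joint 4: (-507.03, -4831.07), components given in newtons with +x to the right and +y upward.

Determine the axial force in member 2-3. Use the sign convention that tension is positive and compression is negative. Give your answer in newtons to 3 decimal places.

N=7 nodes, M=11 members, R=3 reactions → 2N=14, M+R=14
member 0 (0-1): L=3.6910, (cx,cy)=(0.1750,0.9846)
member 1 (0-2): L=1.3350, (cx,cy)=(1.0000,0.0000)
member 2 (1-2): L=3.6987, (cx,cy)=(0.1863,-0.9825)
member 3 (1-3): L=1.4410, (cx,cy)=(0.9993,-0.0368)
member 4 (2-3): L=3.6589, (cx,cy)=(0.2053,0.9787)
member 5 (2-4): L=1.4330, (cx,cy)=(1.0000,0.0000)
member 6 (3-4): L=3.6454, (cx,cy)=(0.1871,-0.9823)
member 7 (3-5): L=1.5144, (cx,cy)=(0.9594,-0.2820)
member 8 (4-5): L=3.2469, (cx,cy)=(0.2375,0.9714)
member 9 (4-6): L=1.5320, (cx,cy)=(1.0000,0.0000)
member 10 (5-6): L=3.2445, (cx,cy)=(0.2346,-0.9721)
solve A·x = −loads:
  F[0-1] = -1748.1932 N (compression)
  F[0-2] = -201.0583 N (compression)
  F[1-2] = +1775.7261 N (tension)
  F[1-3] = -637.1845 N (compression)
  F[2-3] = -1782.5985 N (compression)
  F[2-4] = +495.6068 N (tension)
  F[3-4] = +2173.7531 N (tension)
  F[3-5] = -1468.9134 N (compression)
  F[4-5] = +2775.0723 N (tension)
  F[4-6] = +750.3501 N (tension)
  F[5-6] = -3199.1030 N (compression)
  Rx@0 = +507.0300 N
  Ry@0 = +1721.2091 N
  Ry@6 = +3109.8609 N

-1782.599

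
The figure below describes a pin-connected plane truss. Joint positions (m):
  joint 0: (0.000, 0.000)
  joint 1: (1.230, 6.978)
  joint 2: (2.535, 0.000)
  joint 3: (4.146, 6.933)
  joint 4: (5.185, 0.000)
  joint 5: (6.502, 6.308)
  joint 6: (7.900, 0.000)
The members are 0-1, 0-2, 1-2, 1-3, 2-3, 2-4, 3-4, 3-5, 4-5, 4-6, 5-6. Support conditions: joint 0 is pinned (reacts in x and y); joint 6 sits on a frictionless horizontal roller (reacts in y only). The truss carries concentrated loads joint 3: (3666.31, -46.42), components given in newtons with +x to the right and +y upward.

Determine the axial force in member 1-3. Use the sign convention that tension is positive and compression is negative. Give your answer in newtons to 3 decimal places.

1164.366

N=7 nodes, M=11 members, R=3 reactions → 2N=14, M+R=14
member 0 (0-1): L=7.0856, (cx,cy)=(0.1736,0.9848)
member 1 (0-2): L=2.5350, (cx,cy)=(1.0000,0.0000)
member 2 (1-2): L=7.0990, (cx,cy)=(0.1838,-0.9830)
member 3 (1-3): L=2.9163, (cx,cy)=(0.9999,-0.0154)
member 4 (2-3): L=7.1177, (cx,cy)=(0.2263,0.9740)
member 5 (2-4): L=2.6500, (cx,cy)=(1.0000,0.0000)
member 6 (3-4): L=7.0104, (cx,cy)=(0.1482,-0.9890)
member 7 (3-5): L=2.4375, (cx,cy)=(0.9666,-0.2564)
member 8 (4-5): L=6.4440, (cx,cy)=(0.2044,0.9789)
member 9 (4-6): L=2.7150, (cx,cy)=(1.0000,0.0000)
member 10 (5-6): L=6.4611, (cx,cy)=(0.2164,-0.9763)
solve A·x = −loads:
  F[0-1] = +3244.7396 N (tension)
  F[0-2] = +3103.0488 N (tension)
  F[1-2] = -3269.1556 N (compression)
  F[1-3] = +1164.3662 N (tension)
  F[2-3] = +3299.0567 N (tension)
  F[2-4] = +1755.3845 N (tension)
  F[3-4] = -2923.4545 N (compression)
  F[3-5] = -1367.8351 N (compression)
  F[4-5] = +2953.5096 N (tension)
  F[4-6] = +718.4800 N (tension)
  F[5-6] = -3320.5584 N (compression)
  Rx@0 = -3666.3100 N
  Ry@0 = -3195.4768 N
  Ry@6 = +3241.8968 N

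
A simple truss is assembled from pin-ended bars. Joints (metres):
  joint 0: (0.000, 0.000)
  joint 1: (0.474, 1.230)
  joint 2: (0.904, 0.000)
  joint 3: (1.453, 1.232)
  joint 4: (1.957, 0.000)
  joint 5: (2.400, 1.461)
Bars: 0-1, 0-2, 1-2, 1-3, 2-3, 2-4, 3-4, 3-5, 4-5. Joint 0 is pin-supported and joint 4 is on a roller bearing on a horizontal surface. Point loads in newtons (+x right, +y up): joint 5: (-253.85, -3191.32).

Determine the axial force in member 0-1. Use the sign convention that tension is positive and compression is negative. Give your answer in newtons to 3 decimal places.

571.098

N=6 nodes, M=9 members, R=3 reactions → 2N=12, M+R=12
member 0 (0-1): L=1.3182, (cx,cy)=(0.3596,0.9331)
member 1 (0-2): L=0.9040, (cx,cy)=(1.0000,0.0000)
member 2 (1-2): L=1.3030, (cx,cy)=(0.3300,-0.9440)
member 3 (1-3): L=0.9790, (cx,cy)=(1.0000,0.0020)
member 4 (2-3): L=1.3488, (cx,cy)=(0.4070,0.9134)
member 5 (2-4): L=1.0530, (cx,cy)=(1.0000,0.0000)
member 6 (3-4): L=1.3311, (cx,cy)=(0.3786,-0.9255)
member 7 (3-5): L=0.9743, (cx,cy)=(0.9720,0.2350)
member 8 (4-5): L=1.5267, (cx,cy)=(0.2902,0.9570)
solve A·x = −loads:
  F[0-1] = +571.0975 N (tension)
  F[0-2] = -459.2104 N (compression)
  F[1-2] = -563.6760 N (compression)
  F[1-3] = +391.3791 N (tension)
  F[2-3] = +582.5375 N (tension)
  F[2-4] = -882.3400 N (compression)
  F[3-4] = -374.5115 N (compression)
  F[3-5] = +792.4939 N (tension)
  F[4-5] = -3529.4442 N (compression)
  Rx@0 = +253.8500 N
  Ry@0 = -532.8972 N
  Ry@4 = +3724.2172 N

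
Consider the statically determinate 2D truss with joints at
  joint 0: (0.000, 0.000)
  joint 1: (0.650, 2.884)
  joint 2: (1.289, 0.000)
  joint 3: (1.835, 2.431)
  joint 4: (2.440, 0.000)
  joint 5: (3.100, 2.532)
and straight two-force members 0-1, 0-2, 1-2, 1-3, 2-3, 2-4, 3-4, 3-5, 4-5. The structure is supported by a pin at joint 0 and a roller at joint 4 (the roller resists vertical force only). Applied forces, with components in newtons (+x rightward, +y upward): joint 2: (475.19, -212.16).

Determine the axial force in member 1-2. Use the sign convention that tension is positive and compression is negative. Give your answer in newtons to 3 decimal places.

N=6 nodes, M=9 members, R=3 reactions → 2N=12, M+R=12
member 0 (0-1): L=2.9563, (cx,cy)=(0.2199,0.9755)
member 1 (0-2): L=1.2890, (cx,cy)=(1.0000,0.0000)
member 2 (1-2): L=2.9539, (cx,cy)=(0.2163,-0.9763)
member 3 (1-3): L=1.2686, (cx,cy)=(0.9341,-0.3571)
member 4 (2-3): L=2.4916, (cx,cy)=(0.2191,0.9757)
member 5 (2-4): L=1.1510, (cx,cy)=(1.0000,0.0000)
member 6 (3-4): L=2.5052, (cx,cy)=(0.2415,-0.9704)
member 7 (3-5): L=1.2690, (cx,cy)=(0.9968,0.0796)
member 8 (4-5): L=2.6166, (cx,cy)=(0.2522,0.9677)
solve A·x = −loads:
  F[0-1] = -102.5908 N (compression)
  F[0-2] = +497.7463 N (tension)
  F[1-2] = +121.6426 N (tension)
  F[1-3] = -52.3193 N (compression)
  F[2-3] = +95.7243 N (tension)
  F[2-4] = +27.8931 N (tension)
  F[3-4] = -115.4983 N (compression)
  F[3-5] = +0.0000 N (tension)
  F[4-5] = -0.0000 N (compression)
  Rx@0 = -475.1900 N
  Ry@0 = +100.0804 N
  Ry@4 = +112.0796 N

121.643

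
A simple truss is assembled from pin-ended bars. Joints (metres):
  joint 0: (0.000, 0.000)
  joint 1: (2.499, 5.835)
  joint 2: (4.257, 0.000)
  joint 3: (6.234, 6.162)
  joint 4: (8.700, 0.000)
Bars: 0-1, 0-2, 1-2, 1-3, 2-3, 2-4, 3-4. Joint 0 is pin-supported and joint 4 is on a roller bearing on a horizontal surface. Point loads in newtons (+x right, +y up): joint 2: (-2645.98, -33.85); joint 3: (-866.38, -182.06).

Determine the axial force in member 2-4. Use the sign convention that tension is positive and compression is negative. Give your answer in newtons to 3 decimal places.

-186.738

N=5 nodes, M=7 members, R=3 reactions → 2N=10, M+R=10
member 0 (0-1): L=6.3476, (cx,cy)=(0.3937,0.9192)
member 1 (0-2): L=4.2570, (cx,cy)=(1.0000,0.0000)
member 2 (1-2): L=6.0941, (cx,cy)=(0.2885,-0.9575)
member 3 (1-3): L=3.7493, (cx,cy)=(0.9962,0.0872)
member 4 (2-3): L=6.4714, (cx,cy)=(0.3055,0.9522)
member 5 (2-4): L=4.4430, (cx,cy)=(1.0000,0.0000)
member 6 (3-4): L=6.6371, (cx,cy)=(0.3715,-0.9284)
solve A·x = −loads:
  F[0-1] = -742.4888 N (compression)
  F[0-2] = -3220.0487 N (compression)
  F[1-2] = +668.4713 N (tension)
  F[1-3] = -487.0055 N (compression)
  F[2-3] = -636.6387 N (compression)
  F[2-4] = -186.7379 N (compression)
  F[3-4] = +502.5962 N (tension)
  Rx@0 = +3512.3600 N
  Ry@0 = +682.5275 N
  Ry@4 = -466.6175 N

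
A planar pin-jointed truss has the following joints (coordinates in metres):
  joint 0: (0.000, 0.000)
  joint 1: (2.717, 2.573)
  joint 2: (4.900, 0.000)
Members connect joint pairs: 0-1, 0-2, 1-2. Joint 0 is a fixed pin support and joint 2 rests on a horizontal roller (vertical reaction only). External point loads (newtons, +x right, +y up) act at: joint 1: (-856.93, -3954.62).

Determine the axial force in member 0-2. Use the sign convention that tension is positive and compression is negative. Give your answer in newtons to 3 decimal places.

1478.654

N=3 nodes, M=3 members, R=3 reactions → 2N=6, M+R=6
member 0 (0-1): L=3.7420, (cx,cy)=(0.7261,0.6876)
member 1 (0-2): L=4.9000, (cx,cy)=(1.0000,0.0000)
member 2 (1-2): L=3.3743, (cx,cy)=(0.6470,-0.7625)
solve A·x = −loads:
  F[0-1] = -3216.6769 N (compression)
  F[0-2] = +1478.6544 N (tension)
  F[1-2] = -2285.5728 N (compression)
  Rx@0 = +856.9300 N
  Ry@0 = +2211.7993 N
  Ry@2 = +1742.8207 N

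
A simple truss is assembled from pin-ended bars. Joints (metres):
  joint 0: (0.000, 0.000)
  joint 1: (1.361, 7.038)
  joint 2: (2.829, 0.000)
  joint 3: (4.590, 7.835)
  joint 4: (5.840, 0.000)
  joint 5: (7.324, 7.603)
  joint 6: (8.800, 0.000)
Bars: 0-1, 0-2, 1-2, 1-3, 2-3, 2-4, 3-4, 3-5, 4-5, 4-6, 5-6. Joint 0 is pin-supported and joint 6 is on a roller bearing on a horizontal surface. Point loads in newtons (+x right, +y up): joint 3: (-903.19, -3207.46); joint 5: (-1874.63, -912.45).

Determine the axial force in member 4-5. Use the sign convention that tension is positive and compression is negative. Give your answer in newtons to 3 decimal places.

-1065.477

N=7 nodes, M=11 members, R=3 reactions → 2N=14, M+R=14
member 0 (0-1): L=7.1684, (cx,cy)=(0.1899,0.9818)
member 1 (0-2): L=2.8290, (cx,cy)=(1.0000,0.0000)
member 2 (1-2): L=7.1895, (cx,cy)=(0.2042,-0.9789)
member 3 (1-3): L=3.3259, (cx,cy)=(0.9709,0.2396)
member 4 (2-3): L=8.0305, (cx,cy)=(0.2193,0.9757)
member 5 (2-4): L=3.0110, (cx,cy)=(1.0000,0.0000)
member 6 (3-4): L=7.9341, (cx,cy)=(0.1575,-0.9875)
member 7 (3-5): L=2.7438, (cx,cy)=(0.9964,-0.0846)
member 8 (4-5): L=7.7465, (cx,cy)=(0.1916,0.9815)
member 9 (4-6): L=2.9600, (cx,cy)=(1.0000,0.0000)
member 10 (5-6): L=7.7449, (cx,cy)=(0.1906,-0.9817)
solve A·x = −loads:
  F[0-1] = -4187.4718 N (compression)
  F[0-2] = -1982.7807 N (compression)
  F[1-2] = +3803.5105 N (tension)
  F[1-3] = -1618.8363 N (compression)
  F[2-3] = -3816.2663 N (compression)
  F[2-4] = -369.2824 N (compression)
  F[3-4] = +1058.9679 N (tension)
  F[3-5] = -1678.1957 N (compression)
  F[4-5] = -1065.4767 N (compression)
  F[4-6] = +1.6704 N (tension)
  F[5-6] = -8.7652 N (compression)
  Rx@0 = +2777.8200 N
  Ry@0 = +4111.3055 N
  Ry@6 = +8.6045 N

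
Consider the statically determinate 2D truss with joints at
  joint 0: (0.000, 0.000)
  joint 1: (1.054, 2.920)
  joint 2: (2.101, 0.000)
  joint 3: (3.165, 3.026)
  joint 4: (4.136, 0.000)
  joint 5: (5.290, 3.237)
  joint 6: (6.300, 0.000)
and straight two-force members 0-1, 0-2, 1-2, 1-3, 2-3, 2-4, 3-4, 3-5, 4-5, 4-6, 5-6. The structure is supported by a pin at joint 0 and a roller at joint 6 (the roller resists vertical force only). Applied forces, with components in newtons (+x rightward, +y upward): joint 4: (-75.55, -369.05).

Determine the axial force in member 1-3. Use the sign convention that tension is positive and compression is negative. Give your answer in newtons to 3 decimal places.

N=7 nodes, M=11 members, R=3 reactions → 2N=14, M+R=14
member 0 (0-1): L=3.1044, (cx,cy)=(0.3395,0.9406)
member 1 (0-2): L=2.1010, (cx,cy)=(1.0000,0.0000)
member 2 (1-2): L=3.1020, (cx,cy)=(0.3375,-0.9413)
member 3 (1-3): L=2.1137, (cx,cy)=(0.9987,0.0501)
member 4 (2-3): L=3.2076, (cx,cy)=(0.3317,0.9434)
member 5 (2-4): L=2.0350, (cx,cy)=(1.0000,0.0000)
member 6 (3-4): L=3.1780, (cx,cy)=(0.3055,-0.9522)
member 7 (3-5): L=2.1354, (cx,cy)=(0.9951,0.0988)
member 8 (4-5): L=3.4366, (cx,cy)=(0.3358,0.9419)
member 9 (4-6): L=2.1640, (cx,cy)=(1.0000,0.0000)
member 10 (5-6): L=3.3909, (cx,cy)=(0.2979,-0.9546)
solve A·x = −loads:
  F[0-1] = -134.7712 N (compression)
  F[0-2] = -29.7928 N (compression)
  F[1-2] = +129.8889 N (tension)
  F[1-3] = -89.7103 N (compression)
  F[2-3] = -129.6049 N (compression)
  F[2-4] = +57.0388 N (tension)
  F[3-4] = +115.6218 N (tension)
  F[3-5] = -168.7417 N (compression)
  F[4-5] = +274.9213 N (tension)
  F[4-6] = +75.5969 N (tension)
  F[5-6] = -253.8042 N (compression)
  Rx@0 = +75.5500 N
  Ry@0 = +126.7657 N
  Ry@6 = +242.2843 N

-89.710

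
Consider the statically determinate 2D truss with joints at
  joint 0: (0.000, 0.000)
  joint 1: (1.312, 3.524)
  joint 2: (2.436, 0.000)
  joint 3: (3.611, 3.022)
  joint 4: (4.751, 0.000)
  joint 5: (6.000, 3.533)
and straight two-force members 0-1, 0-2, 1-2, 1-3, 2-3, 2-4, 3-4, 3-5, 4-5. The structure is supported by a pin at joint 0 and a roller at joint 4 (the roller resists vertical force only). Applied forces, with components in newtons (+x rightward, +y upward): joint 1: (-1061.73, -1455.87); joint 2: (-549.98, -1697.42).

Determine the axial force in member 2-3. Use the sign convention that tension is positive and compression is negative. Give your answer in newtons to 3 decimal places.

439.995

N=6 nodes, M=9 members, R=3 reactions → 2N=12, M+R=12
member 0 (0-1): L=3.7603, (cx,cy)=(0.3489,0.9372)
member 1 (0-2): L=2.4360, (cx,cy)=(1.0000,0.0000)
member 2 (1-2): L=3.6989, (cx,cy)=(0.3039,-0.9527)
member 3 (1-3): L=2.3532, (cx,cy)=(0.9770,-0.2133)
member 4 (2-3): L=3.2424, (cx,cy)=(0.3624,0.9320)
member 5 (2-4): L=2.3150, (cx,cy)=(1.0000,0.0000)
member 6 (3-4): L=3.2299, (cx,cy)=(0.3530,-0.9356)
member 7 (3-5): L=2.4430, (cx,cy)=(0.9779,0.2092)
member 8 (4-5): L=3.7473, (cx,cy)=(0.3333,0.9428)
solve A·x = −loads:
  F[0-1] = -2847.3868 N (compression)
  F[0-2] = -618.2353 N (compression)
  F[1-2] = +1351.2285 N (tension)
  F[1-3] = -350.4131 N (compression)
  F[2-3] = +439.9951 N (tension)
  F[2-4] = +182.8984 N (tension)
  F[3-4] = -518.1918 N (compression)
  F[3-5] = +0.0000 N (tension)
  F[4-5] = -0.0000 N (compression)
  Rx@0 = +1611.7100 N
  Ry@0 = +2668.4489 N
  Ry@4 = +484.8411 N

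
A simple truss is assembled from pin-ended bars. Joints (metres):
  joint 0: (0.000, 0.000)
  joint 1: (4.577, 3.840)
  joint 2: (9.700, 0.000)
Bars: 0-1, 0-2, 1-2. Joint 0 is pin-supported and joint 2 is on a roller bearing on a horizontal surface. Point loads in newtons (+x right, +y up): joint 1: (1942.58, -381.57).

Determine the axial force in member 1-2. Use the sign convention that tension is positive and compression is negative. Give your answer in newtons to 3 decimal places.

-1582.372

N=3 nodes, M=3 members, R=3 reactions → 2N=6, M+R=6
member 0 (0-1): L=5.9745, (cx,cy)=(0.7661,0.6427)
member 1 (0-2): L=9.7000, (cx,cy)=(1.0000,0.0000)
member 2 (1-2): L=6.4024, (cx,cy)=(0.8002,-0.5998)
solve A·x = −loads:
  F[0-1] = +882.9445 N (tension)
  F[0-2] = +1266.1646 N (tension)
  F[1-2] = -1582.3721 N (compression)
  Rx@0 = -1942.5800 N
  Ry@0 = -567.4973 N
  Ry@2 = +949.0673 N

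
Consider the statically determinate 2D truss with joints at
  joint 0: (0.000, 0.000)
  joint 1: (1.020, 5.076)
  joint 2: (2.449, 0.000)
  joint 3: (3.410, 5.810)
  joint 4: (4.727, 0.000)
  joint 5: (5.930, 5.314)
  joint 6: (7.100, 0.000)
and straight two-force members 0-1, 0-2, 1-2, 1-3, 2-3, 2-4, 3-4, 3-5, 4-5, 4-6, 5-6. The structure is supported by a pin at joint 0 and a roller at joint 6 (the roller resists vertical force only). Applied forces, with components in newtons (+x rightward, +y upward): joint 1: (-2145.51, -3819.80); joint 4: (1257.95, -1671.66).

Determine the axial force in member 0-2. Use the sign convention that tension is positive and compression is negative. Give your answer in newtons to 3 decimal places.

N=7 nodes, M=11 members, R=3 reactions → 2N=14, M+R=14
member 0 (0-1): L=5.1775, (cx,cy)=(0.1970,0.9804)
member 1 (0-2): L=2.4490, (cx,cy)=(1.0000,0.0000)
member 2 (1-2): L=5.2733, (cx,cy)=(0.2710,-0.9626)
member 3 (1-3): L=2.5002, (cx,cy)=(0.9559,0.2936)
member 4 (2-3): L=5.8889, (cx,cy)=(0.1632,0.9866)
member 5 (2-4): L=2.2780, (cx,cy)=(1.0000,0.0000)
member 6 (3-4): L=5.9574, (cx,cy)=(0.2211,-0.9753)
member 7 (3-5): L=2.5683, (cx,cy)=(0.9812,-0.1931)
member 8 (4-5): L=5.4485, (cx,cy)=(0.2208,0.9753)
member 9 (4-6): L=2.3730, (cx,cy)=(1.0000,0.0000)
member 10 (5-6): L=5.4413, (cx,cy)=(0.2150,-0.9766)
solve A·x = −loads:
  F[0-1] = -5470.8577 N (compression)
  F[0-2] = +190.2399 N (tension)
  F[1-2] = +1789.7642 N (tension)
  F[1-3] = +609.5677 N (tension)
  F[2-3] = -1746.2042 N (compression)
  F[2-4] = +960.2014 N (tension)
  F[3-4] = +1594.0346 N (tension)
  F[3-5] = -55.6925 N (compression)
  F[4-5] = +120.0272 N (tension)
  F[4-6] = +28.1426 N (tension)
  F[5-6] = -130.8817 N (compression)
  Rx@0 = +887.5600 N
  Ry@0 = +5363.6397 N
  Ry@6 = +127.8203 N

190.240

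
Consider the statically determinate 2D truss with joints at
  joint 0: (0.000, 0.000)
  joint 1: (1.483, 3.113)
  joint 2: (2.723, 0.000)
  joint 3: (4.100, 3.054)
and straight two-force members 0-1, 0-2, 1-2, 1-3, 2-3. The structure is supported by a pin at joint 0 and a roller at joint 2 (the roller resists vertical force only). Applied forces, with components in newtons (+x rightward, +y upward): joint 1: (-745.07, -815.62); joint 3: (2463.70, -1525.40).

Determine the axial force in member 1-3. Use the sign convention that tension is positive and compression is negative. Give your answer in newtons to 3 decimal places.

3120.558

N=4 nodes, M=5 members, R=3 reactions → 2N=8, M+R=8
member 0 (0-1): L=3.4482, (cx,cy)=(0.4301,0.9028)
member 1 (0-2): L=2.7230, (cx,cy)=(1.0000,0.0000)
member 2 (1-2): L=3.3509, (cx,cy)=(0.3701,-0.9290)
member 3 (1-3): L=2.6177, (cx,cy)=(0.9997,-0.0225)
member 4 (2-3): L=3.3501, (cx,cy)=(0.4110,0.9116)
solve A·x = −loads:
  F[0-1] = +2560.2430 N (tension)
  F[0-2] = +617.5209 N (tension)
  F[1-2] = -3441.6377 N (compression)
  F[1-3] = +3120.5585 N (tension)
  F[2-3] = -1596.1319 N (compression)
  Rx@0 = -1718.6300 N
  Ry@0 = -2311.3639 N
  Ry@2 = +4652.3839 N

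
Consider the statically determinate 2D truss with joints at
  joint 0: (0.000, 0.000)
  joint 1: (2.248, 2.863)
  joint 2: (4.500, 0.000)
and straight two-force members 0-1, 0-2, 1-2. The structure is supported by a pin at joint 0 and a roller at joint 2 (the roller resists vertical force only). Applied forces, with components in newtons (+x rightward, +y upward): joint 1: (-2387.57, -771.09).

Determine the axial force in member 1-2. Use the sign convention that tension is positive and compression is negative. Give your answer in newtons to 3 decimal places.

1442.551

N=3 nodes, M=3 members, R=3 reactions → 2N=6, M+R=6
member 0 (0-1): L=3.6401, (cx,cy)=(0.6176,0.7865)
member 1 (0-2): L=4.5000, (cx,cy)=(1.0000,0.0000)
member 2 (1-2): L=3.6426, (cx,cy)=(0.6182,-0.7860)
solve A·x = −loads:
  F[0-1] = -2421.9555 N (compression)
  F[0-2] = -891.8508 N (compression)
  F[1-2] = +1442.5505 N (tension)
  Rx@0 = +2387.5700 N
  Ry@0 = +1904.9128 N
  Ry@2 = -1133.8228 N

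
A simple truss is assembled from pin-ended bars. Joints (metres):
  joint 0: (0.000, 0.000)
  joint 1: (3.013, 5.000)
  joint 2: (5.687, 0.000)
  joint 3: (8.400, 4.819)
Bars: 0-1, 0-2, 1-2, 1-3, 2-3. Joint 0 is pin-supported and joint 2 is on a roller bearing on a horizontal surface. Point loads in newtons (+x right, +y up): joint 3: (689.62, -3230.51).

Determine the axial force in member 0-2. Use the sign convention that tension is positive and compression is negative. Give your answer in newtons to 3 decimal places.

-591.199

N=4 nodes, M=5 members, R=3 reactions → 2N=8, M+R=8
member 0 (0-1): L=5.8377, (cx,cy)=(0.5161,0.8565)
member 1 (0-2): L=5.6870, (cx,cy)=(1.0000,0.0000)
member 2 (1-2): L=5.6701, (cx,cy)=(0.4716,-0.8818)
member 3 (1-3): L=5.3900, (cx,cy)=(0.9994,-0.0336)
member 4 (2-3): L=5.5302, (cx,cy)=(0.4906,0.8714)
solve A·x = −loads:
  F[0-1] = +2481.5719 N (tension)
  F[0-2] = -591.1993 N (compression)
  F[1-2] = -2504.1549 N (compression)
  F[1-3] = +2463.1550 N (tension)
  F[2-3] = -3612.3568 N (compression)
  Rx@0 = -689.6200 N
  Ry@0 = -2125.4884 N
  Ry@2 = +5355.9984 N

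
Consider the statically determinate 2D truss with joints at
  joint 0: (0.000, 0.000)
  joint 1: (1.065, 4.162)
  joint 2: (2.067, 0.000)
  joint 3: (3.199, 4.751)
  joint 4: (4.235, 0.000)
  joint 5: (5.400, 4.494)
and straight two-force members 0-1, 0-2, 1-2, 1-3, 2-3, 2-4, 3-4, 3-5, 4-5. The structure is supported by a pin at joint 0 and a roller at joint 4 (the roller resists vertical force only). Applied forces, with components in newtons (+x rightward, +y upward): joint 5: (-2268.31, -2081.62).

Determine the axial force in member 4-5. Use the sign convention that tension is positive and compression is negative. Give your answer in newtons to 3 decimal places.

N=6 nodes, M=9 members, R=3 reactions → 2N=12, M+R=12
member 0 (0-1): L=4.2961, (cx,cy)=(0.2479,0.9688)
member 1 (0-2): L=2.0670, (cx,cy)=(1.0000,0.0000)
member 2 (1-2): L=4.2809, (cx,cy)=(0.2341,-0.9722)
member 3 (1-3): L=2.2138, (cx,cy)=(0.9640,0.2661)
member 4 (2-3): L=4.8840, (cx,cy)=(0.2318,0.9728)
member 5 (2-4): L=2.1680, (cx,cy)=(1.0000,0.0000)
member 6 (3-4): L=4.8626, (cx,cy)=(0.2131,-0.9770)
member 7 (3-5): L=2.2160, (cx,cy)=(0.9933,-0.1160)
member 8 (4-5): L=4.6425, (cx,cy)=(0.2509,0.9680)
solve A·x = −loads:
  F[0-1] = -1893.5076 N (compression)
  F[0-2] = -1798.9108 N (compression)
  F[1-2] = +1644.2952 N (tension)
  F[1-3] = -886.2081 N (compression)
  F[2-3] = -1643.3702 N (compression)
  F[2-4] = -1033.1477 N (compression)
  F[3-4] = +2078.0329 N (tension)
  F[3-5] = -1689.2927 N (compression)
  F[4-5] = -2352.8233 N (compression)
  Rx@0 = +2268.3100 N
  Ry@0 = +1834.4033 N
  Ry@4 = +247.2167 N

-2352.823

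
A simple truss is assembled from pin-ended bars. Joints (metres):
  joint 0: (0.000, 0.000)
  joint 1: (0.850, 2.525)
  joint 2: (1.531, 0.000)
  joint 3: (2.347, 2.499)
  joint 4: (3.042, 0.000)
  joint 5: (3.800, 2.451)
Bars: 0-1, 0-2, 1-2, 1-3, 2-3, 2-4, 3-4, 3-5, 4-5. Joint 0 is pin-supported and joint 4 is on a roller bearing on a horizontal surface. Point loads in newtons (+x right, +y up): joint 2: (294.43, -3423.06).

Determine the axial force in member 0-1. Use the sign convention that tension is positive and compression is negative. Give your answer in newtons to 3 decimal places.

N=6 nodes, M=9 members, R=3 reactions → 2N=12, M+R=12
member 0 (0-1): L=2.6642, (cx,cy)=(0.3190,0.9477)
member 1 (0-2): L=1.5310, (cx,cy)=(1.0000,0.0000)
member 2 (1-2): L=2.6152, (cx,cy)=(0.2604,-0.9655)
member 3 (1-3): L=1.4972, (cx,cy)=(0.9998,-0.0174)
member 4 (2-3): L=2.6289, (cx,cy)=(0.3104,0.9506)
member 5 (2-4): L=1.5110, (cx,cy)=(1.0000,0.0000)
member 6 (3-4): L=2.5938, (cx,cy)=(0.2679,-0.9634)
member 7 (3-5): L=1.4538, (cx,cy)=(0.9995,-0.0330)
member 8 (4-5): L=2.5655, (cx,cy)=(0.2955,0.9554)
solve A·x = −loads:
  F[0-1] = -1794.0321 N (compression)
  F[0-2] = +866.8006 N (tension)
  F[1-2] = +1779.6633 N (tension)
  F[1-3] = -1035.9485 N (compression)
  F[2-3] = +1793.3759 N (tension)
  F[2-4] = +479.1252 N (tension)
  F[3-4] = -1788.1670 N (compression)
  F[3-5] = -0.0000 N (compression)
  F[4-5] = +0.0000 N (tension)
  Rx@0 = -294.4300 N
  Ry@0 = +1700.2773 N
  Ry@4 = +1722.7827 N

-1794.032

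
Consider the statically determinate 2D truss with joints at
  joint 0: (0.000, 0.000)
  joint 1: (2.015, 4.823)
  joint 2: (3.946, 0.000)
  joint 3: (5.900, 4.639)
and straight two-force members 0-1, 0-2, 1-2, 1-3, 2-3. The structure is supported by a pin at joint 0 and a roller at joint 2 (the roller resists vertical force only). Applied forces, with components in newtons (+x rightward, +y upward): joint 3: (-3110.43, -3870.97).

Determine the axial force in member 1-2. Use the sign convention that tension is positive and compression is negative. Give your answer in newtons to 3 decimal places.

1948.131

N=4 nodes, M=5 members, R=3 reactions → 2N=8, M+R=8
member 0 (0-1): L=5.2270, (cx,cy)=(0.3855,0.9227)
member 1 (0-2): L=3.9460, (cx,cy)=(1.0000,0.0000)
member 2 (1-2): L=5.1952, (cx,cy)=(0.3717,-0.9284)
member 3 (1-3): L=3.8894, (cx,cy)=(0.9989,-0.0473)
member 4 (2-3): L=5.0337, (cx,cy)=(0.3882,0.9216)
solve A·x = −loads:
  F[0-1] = -1885.5793 N (compression)
  F[0-2] = -2383.5426 N (compression)
  F[1-2] = +1948.1309 N (tension)
  F[1-3] = -1452.6134 N (compression)
  F[2-3] = -4274.9173 N (compression)
  Rx@0 = +3110.4300 N
  Ry@0 = +1739.8402 N
  Ry@2 = +2131.1298 N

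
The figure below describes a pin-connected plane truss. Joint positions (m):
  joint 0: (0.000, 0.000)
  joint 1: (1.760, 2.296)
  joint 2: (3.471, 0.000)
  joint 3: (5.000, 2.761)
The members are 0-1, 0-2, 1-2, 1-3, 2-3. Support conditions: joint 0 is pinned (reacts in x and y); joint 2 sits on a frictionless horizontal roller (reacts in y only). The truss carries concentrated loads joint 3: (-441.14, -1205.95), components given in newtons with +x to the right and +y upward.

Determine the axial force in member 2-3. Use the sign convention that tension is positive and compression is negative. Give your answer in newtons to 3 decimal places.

-1418.924

N=4 nodes, M=5 members, R=3 reactions → 2N=8, M+R=8
member 0 (0-1): L=2.8930, (cx,cy)=(0.6084,0.7937)
member 1 (0-2): L=3.4710, (cx,cy)=(1.0000,0.0000)
member 2 (1-2): L=2.8634, (cx,cy)=(0.5975,-0.8018)
member 3 (1-3): L=3.2732, (cx,cy)=(0.9899,0.1421)
member 4 (2-3): L=3.1561, (cx,cy)=(0.4845,0.8748)
solve A·x = −loads:
  F[0-1] = +227.2102 N (tension)
  F[0-2] = -579.3687 N (compression)
  F[1-2] = -180.8107 N (compression)
  F[1-3] = +248.7933 N (tension)
  F[2-3] = -1418.9236 N (compression)
  Rx@0 = +441.1400 N
  Ry@0 = -180.3256 N
  Ry@2 = +1386.2756 N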